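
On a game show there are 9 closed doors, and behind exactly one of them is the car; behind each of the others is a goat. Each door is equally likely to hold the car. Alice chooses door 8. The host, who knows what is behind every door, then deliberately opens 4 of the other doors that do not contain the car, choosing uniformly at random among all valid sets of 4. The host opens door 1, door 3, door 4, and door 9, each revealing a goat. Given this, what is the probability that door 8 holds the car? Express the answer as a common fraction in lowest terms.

Apply Bayes' rule, conditioning on where the car actually is.
If it is behind any of doors 1, 3, 4, and 9 (prior 1/9 each): that door was opened and seen not to hold the prize — ruled out; weight (1/9)·0 = 0 each.
If it is behind any of doors 2, 5, 6, and 7 (prior 1/9 each): the host has 35 equally likely choices, so probability 1/35; weight (1/9)·(1/35) = 1/315 each.
If it is behind door 8 (prior 1/9): the host has 70 equally likely choices, so probability 1/70; weight (1/9)·(1/70) = 1/630.
The weights sum to 1/70.
So P(the car behind door 8 | the host opened door 1, door 3, door 4, and door 9) = (1/630) / (1/70) = 1/9.

1/9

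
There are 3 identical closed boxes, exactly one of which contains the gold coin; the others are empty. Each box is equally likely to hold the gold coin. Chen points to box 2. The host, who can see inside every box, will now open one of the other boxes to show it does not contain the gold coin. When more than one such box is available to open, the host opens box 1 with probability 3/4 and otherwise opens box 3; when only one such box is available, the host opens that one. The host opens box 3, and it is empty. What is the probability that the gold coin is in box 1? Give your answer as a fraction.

4/5

Apply Bayes' rule, conditioning on where the gold coin actually is.
If it is in box 1 (prior 1/3): only box 3 is available, probability 1; weight (1/3)·1 = 1/3.
If it is in box 2 (prior 1/3): box 1 is available but not opened, probability 1/4; weight (1/3)·(1/4) = 1/12.
If it is in box 3 (prior 1/3): the host opened box 3, so this case is ruled out; weight (1/3)·0 = 0.
The weights sum to 5/12.
So P(the gold coin in box 1 | the host opened box 3) = (1/3) / (5/12) = 4/5.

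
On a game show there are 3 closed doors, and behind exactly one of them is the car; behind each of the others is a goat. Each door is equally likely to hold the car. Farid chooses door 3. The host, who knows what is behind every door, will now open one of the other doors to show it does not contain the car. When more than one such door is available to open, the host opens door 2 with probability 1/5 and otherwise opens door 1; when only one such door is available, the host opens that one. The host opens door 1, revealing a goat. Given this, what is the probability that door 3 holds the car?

Condition on the true location of the car.
If it is behind door 1 (prior 1/3): the host opened door 1, so this case is ruled out; weight (1/3)·0 = 0.
If it is behind door 2 (prior 1/3): only door 1 is available, probability 1; weight (1/3)·1 = 1/3.
If it is behind door 3 (prior 1/3): door 2 is available but not opened, probability 4/5; weight (1/3)·(4/5) = 4/15.
The weights sum to 3/5.
So P(the car behind door 3 | the host opened door 1) = (4/15) / (3/5) = 4/9.

4/9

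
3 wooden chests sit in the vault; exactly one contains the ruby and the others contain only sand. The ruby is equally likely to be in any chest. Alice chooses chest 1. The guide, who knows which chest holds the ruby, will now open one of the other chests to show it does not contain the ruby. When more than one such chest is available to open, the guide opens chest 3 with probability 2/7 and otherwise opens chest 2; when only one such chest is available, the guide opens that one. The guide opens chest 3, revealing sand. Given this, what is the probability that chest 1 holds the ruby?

Apply Bayes' rule, conditioning on where the ruby actually is.
If it is in chest 1 (prior 1/3): chest 3 is available, opened with probability 2/7; weight (1/3)·(2/7) = 2/21.
If it is in chest 2 (prior 1/3): only chest 3 is available, probability 1; weight (1/3)·1 = 1/3.
If it is in chest 3 (prior 1/3): the guide opened chest 3, so this case is ruled out; weight (1/3)·0 = 0.
The weights sum to 3/7.
So P(the ruby in chest 1 | the guide opened chest 3) = (2/21) / (3/7) = 2/9.

2/9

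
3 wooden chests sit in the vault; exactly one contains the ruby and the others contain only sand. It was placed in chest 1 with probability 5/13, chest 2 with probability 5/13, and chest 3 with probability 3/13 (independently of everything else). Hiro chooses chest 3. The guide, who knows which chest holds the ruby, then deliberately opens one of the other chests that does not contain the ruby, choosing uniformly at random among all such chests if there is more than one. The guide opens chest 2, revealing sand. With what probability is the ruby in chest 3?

Apply Bayes' rule, conditioning on where the ruby actually is.
If it is in chest 1 (prior 5/13): the guide has no choice, probability 1; weight (5/13)·1 = 5/13.
If it is in chest 2 (prior 5/13): the guide opened chest 2, so this case is ruled out; weight (5/13)·0 = 0.
If it is in chest 3 (prior 3/13): the guide has 2 equally likely choices, so probability 1/2; weight (3/13)·(1/2) = 3/26.
The weights sum to 1/2.
So P(the ruby in chest 3 | the guide opened chest 2) = (3/26) / (1/2) = 3/13.

3/13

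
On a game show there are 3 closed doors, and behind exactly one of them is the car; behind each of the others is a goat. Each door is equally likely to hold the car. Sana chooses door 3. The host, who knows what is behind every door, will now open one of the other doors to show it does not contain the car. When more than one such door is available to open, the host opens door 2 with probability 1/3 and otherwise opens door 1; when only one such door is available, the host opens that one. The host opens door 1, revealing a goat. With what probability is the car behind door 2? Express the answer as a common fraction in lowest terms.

3/5

Apply Bayes' rule, conditioning on where the car actually is.
If it is behind door 1 (prior 1/3): the host opened door 1, so this case is ruled out; weight (1/3)·0 = 0.
If it is behind door 2 (prior 1/3): only door 1 is available, probability 1; weight (1/3)·1 = 1/3.
If it is behind door 3 (prior 1/3): door 2 is available but not opened, probability 2/3; weight (1/3)·(2/3) = 2/9.
The weights sum to 5/9.
So P(the car behind door 2 | the host opened door 1) = (1/3) / (5/9) = 3/5.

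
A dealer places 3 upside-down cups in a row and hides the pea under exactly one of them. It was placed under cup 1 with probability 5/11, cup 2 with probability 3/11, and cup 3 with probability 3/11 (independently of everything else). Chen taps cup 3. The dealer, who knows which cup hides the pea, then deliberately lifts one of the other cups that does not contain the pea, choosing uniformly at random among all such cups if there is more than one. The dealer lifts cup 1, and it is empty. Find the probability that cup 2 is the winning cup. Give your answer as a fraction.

2/3

Apply Bayes' rule, conditioning on where the pea actually is.
If it is under cup 1 (prior 5/11): the dealer opened cup 1, so this case is ruled out; weight (5/11)·0 = 0.
If it is under cup 2 (prior 3/11): the dealer has no choice, probability 1; weight (3/11)·1 = 3/11.
If it is under cup 3 (prior 3/11): the dealer has 2 equally likely choices, so probability 1/2; weight (3/11)·(1/2) = 3/22.
The weights sum to 9/22.
So P(the pea under cup 2 | the dealer opened cup 1) = (3/11) / (9/22) = 2/3.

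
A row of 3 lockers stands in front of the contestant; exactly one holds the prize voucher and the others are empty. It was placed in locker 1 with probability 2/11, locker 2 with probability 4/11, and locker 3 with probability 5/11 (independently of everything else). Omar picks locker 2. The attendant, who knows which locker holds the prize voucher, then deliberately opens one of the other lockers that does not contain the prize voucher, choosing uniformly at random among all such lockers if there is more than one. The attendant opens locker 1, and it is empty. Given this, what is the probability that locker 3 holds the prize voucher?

Condition on the true location of the prize voucher.
If it is in locker 1 (prior 2/11): the attendant opened locker 1, so this case is ruled out; weight (2/11)·0 = 0.
If it is in locker 2 (prior 4/11): the attendant has 2 equally likely choices, so probability 1/2; weight (4/11)·(1/2) = 2/11.
If it is in locker 3 (prior 5/11): the attendant has no choice, probability 1; weight (5/11)·1 = 5/11.
The weights sum to 7/11.
So P(the prize voucher in locker 3 | the attendant opened locker 1) = (5/11) / (7/11) = 5/7.

5/7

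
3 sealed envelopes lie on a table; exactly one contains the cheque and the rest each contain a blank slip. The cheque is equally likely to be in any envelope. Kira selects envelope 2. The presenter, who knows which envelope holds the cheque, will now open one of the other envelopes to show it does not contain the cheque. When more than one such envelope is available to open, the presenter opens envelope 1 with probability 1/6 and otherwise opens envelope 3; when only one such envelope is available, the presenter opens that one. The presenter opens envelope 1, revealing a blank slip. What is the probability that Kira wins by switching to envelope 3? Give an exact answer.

6/7

Condition on the true location of the cheque.
If it is in envelope 1 (prior 1/3): the presenter opened envelope 1, so this case is ruled out; weight (1/3)·0 = 0.
If it is in envelope 2 (prior 1/3): envelope 1 is available, opened with probability 1/6; weight (1/3)·(1/6) = 1/18.
If it is in envelope 3 (prior 1/3): only envelope 1 is available, probability 1; weight (1/3)·1 = 1/3.
The weights sum to 7/18.
So P(the cheque in envelope 3 | the presenter opened envelope 1) = (1/3) / (7/18) = 6/7.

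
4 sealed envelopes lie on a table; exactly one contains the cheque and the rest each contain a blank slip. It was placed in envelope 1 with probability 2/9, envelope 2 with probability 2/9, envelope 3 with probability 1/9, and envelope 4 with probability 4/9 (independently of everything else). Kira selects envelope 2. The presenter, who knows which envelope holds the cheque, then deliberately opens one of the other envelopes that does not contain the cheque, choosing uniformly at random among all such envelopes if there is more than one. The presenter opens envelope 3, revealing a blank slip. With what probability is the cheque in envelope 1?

Consider each possible location of the cheque in turn.
If it is in envelope 1 (prior 2/9): the presenter has 2 equally likely choices, so probability 1/2; weight (2/9)·(1/2) = 1/9.
If it is in envelope 2 (prior 2/9): the presenter has 3 equally likely choices, so probability 1/3; weight (2/9)·(1/3) = 2/27.
If it is in envelope 3 (prior 1/9): the presenter opened envelope 3, so this case is ruled out; weight (1/9)·0 = 0.
If it is in envelope 4 (prior 4/9): the presenter has 2 equally likely choices, so probability 1/2; weight (4/9)·(1/2) = 2/9.
The weights sum to 11/27.
So P(the cheque in envelope 1 | the presenter opened envelope 3) = (1/9) / (11/27) = 3/11.

3/11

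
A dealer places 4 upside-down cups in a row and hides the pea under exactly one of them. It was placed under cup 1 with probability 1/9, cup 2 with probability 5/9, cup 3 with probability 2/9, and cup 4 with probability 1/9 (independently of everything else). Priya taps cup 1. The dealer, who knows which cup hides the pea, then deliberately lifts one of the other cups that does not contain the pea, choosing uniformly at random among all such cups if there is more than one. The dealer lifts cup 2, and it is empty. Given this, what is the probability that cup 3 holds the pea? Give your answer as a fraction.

6/11

Condition on the true location of the pea.
If it is under cup 1 (prior 1/9): the dealer has 3 equally likely choices, so probability 1/3; weight (1/9)·(1/3) = 1/27.
If it is under cup 2 (prior 5/9): the dealer opened cup 2, so this case is ruled out; weight (5/9)·0 = 0.
If it is under cup 3 (prior 2/9): the dealer has 2 equally likely choices, so probability 1/2; weight (2/9)·(1/2) = 1/9.
If it is under cup 4 (prior 1/9): the dealer has 2 equally likely choices, so probability 1/2; weight (1/9)·(1/2) = 1/18.
The weights sum to 11/54.
So P(the pea under cup 3 | the dealer opened cup 2) = (1/9) / (11/54) = 6/11.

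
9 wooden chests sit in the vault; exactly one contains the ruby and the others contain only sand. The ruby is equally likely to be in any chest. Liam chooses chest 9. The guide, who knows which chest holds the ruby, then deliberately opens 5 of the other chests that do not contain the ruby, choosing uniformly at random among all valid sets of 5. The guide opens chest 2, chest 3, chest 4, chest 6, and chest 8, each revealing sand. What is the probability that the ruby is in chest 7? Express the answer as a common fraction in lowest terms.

Apply Bayes' rule, conditioning on where the ruby actually is.
If it is in any of chests 1, 5, and 7 (prior 1/9 each): the guide has 21 equally likely choices, so probability 1/21; weight (1/9)·(1/21) = 1/189 each.
If it is in any of chests 2, 3, 4, 6, and 8 (prior 1/9 each): that chest was opened and seen not to hold the prize — ruled out; weight (1/9)·0 = 0 each.
If it is in chest 9 (prior 1/9): the guide has 56 equally likely choices, so probability 1/56; weight (1/9)·(1/56) = 1/504.
The weights sum to 1/56.
So P(the ruby in chest 7 | the guide opened chest 2, chest 3, chest 4, chest 6, and chest 8) = (1/189) / (1/56) = 8/27.

8/27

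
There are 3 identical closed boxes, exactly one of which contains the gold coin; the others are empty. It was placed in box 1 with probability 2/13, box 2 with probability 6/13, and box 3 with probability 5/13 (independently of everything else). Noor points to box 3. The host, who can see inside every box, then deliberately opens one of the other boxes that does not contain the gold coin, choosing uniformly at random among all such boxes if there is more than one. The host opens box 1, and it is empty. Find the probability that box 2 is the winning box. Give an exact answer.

12/17

Apply Bayes' rule, conditioning on where the gold coin actually is.
If it is in box 1 (prior 2/13): the host opened box 1, so this case is ruled out; weight (2/13)·0 = 0.
If it is in box 2 (prior 6/13): the host has no choice, probability 1; weight (6/13)·1 = 6/13.
If it is in box 3 (prior 5/13): the host has 2 equally likely choices, so probability 1/2; weight (5/13)·(1/2) = 5/26.
The weights sum to 17/26.
So P(the gold coin in box 2 | the host opened box 1) = (6/13) / (17/26) = 12/17.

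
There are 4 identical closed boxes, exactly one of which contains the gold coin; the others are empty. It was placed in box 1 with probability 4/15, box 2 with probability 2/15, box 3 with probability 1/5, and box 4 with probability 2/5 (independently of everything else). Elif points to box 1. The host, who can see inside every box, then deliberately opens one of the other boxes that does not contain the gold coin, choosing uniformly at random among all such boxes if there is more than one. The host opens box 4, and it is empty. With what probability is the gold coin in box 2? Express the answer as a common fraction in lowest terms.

6/23

Condition on the true location of the gold coin.
If it is in box 1 (prior 4/15): the host has 3 equally likely choices, so probability 1/3; weight (4/15)·(1/3) = 4/45.
If it is in box 2 (prior 2/15): the host has 2 equally likely choices, so probability 1/2; weight (2/15)·(1/2) = 1/15.
If it is in box 3 (prior 1/5): the host has 2 equally likely choices, so probability 1/2; weight (1/5)·(1/2) = 1/10.
If it is in box 4 (prior 2/5): the host opened box 4, so this case is ruled out; weight (2/5)·0 = 0.
The weights sum to 23/90.
So P(the gold coin in box 2 | the host opened box 4) = (1/15) / (23/90) = 6/23.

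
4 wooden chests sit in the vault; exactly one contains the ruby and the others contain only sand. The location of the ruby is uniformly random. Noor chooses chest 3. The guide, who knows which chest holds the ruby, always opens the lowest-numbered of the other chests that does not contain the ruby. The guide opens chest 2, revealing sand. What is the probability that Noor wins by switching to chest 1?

Consider each possible location of the ruby in turn.
If it is in chest 1 (prior 1/4): chest 2 is the lowest-numbered option available, probability 1; weight (1/4)·1 = 1/4.
If it is in chest 2 (prior 1/4): the guide opened chest 2, so this case is ruled out; weight (1/4)·0 = 0.
If it is in either of chests 3 and 4 (prior 1/4 each): the guide would have opened chest 1 instead, probability 0; weight (1/4)·0 = 0 each.
The weights sum to 1/4.
So P(the ruby in chest 1 | the guide opened chest 2) = (1/4) / (1/4) = 1.

1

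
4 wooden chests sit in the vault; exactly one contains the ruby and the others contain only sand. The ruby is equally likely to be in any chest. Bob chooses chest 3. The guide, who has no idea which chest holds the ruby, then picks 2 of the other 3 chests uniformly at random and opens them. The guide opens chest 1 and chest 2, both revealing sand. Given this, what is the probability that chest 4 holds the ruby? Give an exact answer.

1/2

Condition on the true location of the ruby.
If it is in either of chests 1 and 2 (prior 1/4 each): that chest was opened and seen not to hold the prize — ruled out; weight (1/4)·0 = 0 each.
If it is in either of chests 3 and 4 (prior 1/4 each): the guide picks exactly this set with probability 1/3 regardless, and none is the prize; weight (1/4)·(1/3) = 1/12 each.
The weights sum to 1/6.
So P(the ruby in chest 4 | the guide opened chest 1 and chest 2) = (1/12) / (1/6) = 1/2.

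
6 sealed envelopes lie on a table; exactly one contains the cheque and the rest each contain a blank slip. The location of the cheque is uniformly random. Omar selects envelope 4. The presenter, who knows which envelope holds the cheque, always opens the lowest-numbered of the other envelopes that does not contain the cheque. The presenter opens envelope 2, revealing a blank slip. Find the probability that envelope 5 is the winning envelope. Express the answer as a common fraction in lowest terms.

0

Apply Bayes' rule, conditioning on where the cheque actually is.
If it is in envelope 1 (prior 1/6): envelope 2 is the lowest-numbered option available, probability 1; weight (1/6)·1 = 1/6.
If it is in envelope 2 (prior 1/6): the presenter opened envelope 2, so this case is ruled out; weight (1/6)·0 = 0.
If it is in any of envelopes 3, 4, 5, and 6 (prior 1/6 each): the presenter would have opened envelope 1 instead, probability 0; weight (1/6)·0 = 0 each.
The weights sum to 1/6.
So P(the cheque in envelope 5 | the presenter opened envelope 2) = 0 / (1/6) = 0.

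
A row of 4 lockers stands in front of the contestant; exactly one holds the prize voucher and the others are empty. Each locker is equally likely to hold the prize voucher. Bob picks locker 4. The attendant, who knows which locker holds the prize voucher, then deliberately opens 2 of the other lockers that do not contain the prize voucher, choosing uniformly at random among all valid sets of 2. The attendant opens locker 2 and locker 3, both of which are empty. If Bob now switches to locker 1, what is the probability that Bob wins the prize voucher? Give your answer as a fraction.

Condition on the true location of the prize voucher.
If it is in locker 1 (prior 1/4): the attendant has no choice, probability 1; weight (1/4)·1 = 1/4.
If it is in either of lockers 2 and 3 (prior 1/4 each): that locker was opened and seen not to hold the prize — ruled out; weight (1/4)·0 = 0 each.
If it is in locker 4 (prior 1/4): the attendant has 3 equally likely choices, so probability 1/3; weight (1/4)·(1/3) = 1/12.
The weights sum to 1/3.
So P(the prize voucher in locker 1 | the attendant opened locker 2 and locker 3) = (1/4) / (1/3) = 3/4.

3/4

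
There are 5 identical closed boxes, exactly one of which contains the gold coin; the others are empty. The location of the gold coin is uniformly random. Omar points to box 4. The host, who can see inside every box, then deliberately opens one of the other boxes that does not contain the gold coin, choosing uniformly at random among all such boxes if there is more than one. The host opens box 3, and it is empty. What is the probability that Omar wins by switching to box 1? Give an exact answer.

4/15

Condition on the true location of the gold coin.
If it is in any of boxes 1, 2, and 5 (prior 1/5 each): the host has 3 equally likely choices, so probability 1/3; weight (1/5)·(1/3) = 1/15 each.
If it is in box 3 (prior 1/5): the host opened box 3, so this case is ruled out; weight (1/5)·0 = 0.
If it is in box 4 (prior 1/5): the host has 4 equally likely choices, so probability 1/4; weight (1/5)·(1/4) = 1/20.
The weights sum to 1/4.
So P(the gold coin in box 1 | the host opened box 3) = (1/15) / (1/4) = 4/15.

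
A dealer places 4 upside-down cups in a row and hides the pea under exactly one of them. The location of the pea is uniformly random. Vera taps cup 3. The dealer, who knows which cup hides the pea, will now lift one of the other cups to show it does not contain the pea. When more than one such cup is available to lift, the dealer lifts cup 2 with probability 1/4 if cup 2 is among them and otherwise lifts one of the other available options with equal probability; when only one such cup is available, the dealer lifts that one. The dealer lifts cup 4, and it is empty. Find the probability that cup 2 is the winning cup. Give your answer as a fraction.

4/13

Consider each possible location of the pea in turn.
If it is under cup 1 (prior 1/4): cup 2 is available but not opened, probability 3/4; weight (1/4)·(3/4) = 3/16.
If it is under cup 2 (prior 1/4): cup 2 holds the prize so is unavailable; the dealer chooses uniformly among the 2 others, probability 1/2; weight (1/4)·(1/2) = 1/8.
If it is under cup 3 (prior 1/4): cup 2 is available but not opened; cup 4 gets probability (1 − 1/4)/2 = 3/8; weight (1/4)·(3/8) = 3/32.
If it is under cup 4 (prior 1/4): the dealer opened cup 4, so this case is ruled out; weight (1/4)·0 = 0.
The weights sum to 13/32.
So P(the pea under cup 2 | the dealer opened cup 4) = (1/8) / (13/32) = 4/13.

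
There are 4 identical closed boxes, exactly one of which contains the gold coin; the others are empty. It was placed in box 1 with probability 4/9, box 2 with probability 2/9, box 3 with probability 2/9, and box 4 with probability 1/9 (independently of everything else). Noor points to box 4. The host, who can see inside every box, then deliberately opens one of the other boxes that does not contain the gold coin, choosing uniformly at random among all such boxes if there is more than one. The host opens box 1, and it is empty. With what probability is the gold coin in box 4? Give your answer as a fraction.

1/7

Apply Bayes' rule, conditioning on where the gold coin actually is.
If it is in box 1 (prior 4/9): the host opened box 1, so this case is ruled out; weight (4/9)·0 = 0.
If it is in either of boxes 2 and 3 (prior 2/9 each): the host has 2 equally likely choices, so probability 1/2; weight (2/9)·(1/2) = 1/9 each.
If it is in box 4 (prior 1/9): the host has 3 equally likely choices, so probability 1/3; weight (1/9)·(1/3) = 1/27.
The weights sum to 7/27.
So P(the gold coin in box 4 | the host opened box 1) = (1/27) / (7/27) = 1/7.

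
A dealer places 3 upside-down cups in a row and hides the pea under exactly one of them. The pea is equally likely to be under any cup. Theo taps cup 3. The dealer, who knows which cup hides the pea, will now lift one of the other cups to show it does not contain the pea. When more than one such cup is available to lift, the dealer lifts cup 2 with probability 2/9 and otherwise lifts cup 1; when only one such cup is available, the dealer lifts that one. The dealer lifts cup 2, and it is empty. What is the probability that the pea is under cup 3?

Apply Bayes' rule, conditioning on where the pea actually is.
If it is under cup 1 (prior 1/3): only cup 2 is available, probability 1; weight (1/3)·1 = 1/3.
If it is under cup 2 (prior 1/3): the dealer opened cup 2, so this case is ruled out; weight (1/3)·0 = 0.
If it is under cup 3 (prior 1/3): cup 2 is available, opened with probability 2/9; weight (1/3)·(2/9) = 2/27.
The weights sum to 11/27.
So P(the pea under cup 3 | the dealer opened cup 2) = (2/27) / (11/27) = 2/11.

2/11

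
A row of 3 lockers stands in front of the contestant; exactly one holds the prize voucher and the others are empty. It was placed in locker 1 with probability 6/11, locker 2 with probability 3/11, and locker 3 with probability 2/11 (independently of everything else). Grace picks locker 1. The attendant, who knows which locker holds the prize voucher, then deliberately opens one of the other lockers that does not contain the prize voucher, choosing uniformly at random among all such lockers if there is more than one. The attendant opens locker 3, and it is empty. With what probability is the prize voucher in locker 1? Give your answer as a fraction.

Condition on the true location of the prize voucher.
If it is in locker 1 (prior 6/11): the attendant has 2 equally likely choices, so probability 1/2; weight (6/11)·(1/2) = 3/11.
If it is in locker 2 (prior 3/11): the attendant has no choice, probability 1; weight (3/11)·1 = 3/11.
If it is in locker 3 (prior 2/11): the attendant opened locker 3, so this case is ruled out; weight (2/11)·0 = 0.
The weights sum to 6/11.
So P(the prize voucher in locker 1 | the attendant opened locker 3) = (3/11) / (6/11) = 1/2.

1/2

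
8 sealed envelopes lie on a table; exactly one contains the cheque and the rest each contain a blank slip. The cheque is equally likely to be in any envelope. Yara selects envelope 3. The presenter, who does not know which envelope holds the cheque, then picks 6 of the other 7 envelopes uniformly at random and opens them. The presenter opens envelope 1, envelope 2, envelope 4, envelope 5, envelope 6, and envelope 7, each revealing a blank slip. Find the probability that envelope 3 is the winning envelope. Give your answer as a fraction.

Because the presenter chose which envelopes to open without knowing where the cheque is, the choice is independent of the prize location. Learning that none of the 6 opened envelopes holds the cheque simply rules out those 6 locations and leaves the remaining 2 envelopes still equally likely by symmetry.
So P(the cheque in envelope 3) = 1/2.

1/2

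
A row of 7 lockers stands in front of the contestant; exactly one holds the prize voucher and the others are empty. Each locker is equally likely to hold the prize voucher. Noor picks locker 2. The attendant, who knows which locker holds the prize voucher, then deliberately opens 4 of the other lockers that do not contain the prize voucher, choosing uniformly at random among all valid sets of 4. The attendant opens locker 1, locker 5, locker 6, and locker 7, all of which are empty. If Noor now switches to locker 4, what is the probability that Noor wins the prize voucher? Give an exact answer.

3/7

Condition on the true location of the prize voucher.
If it is in any of lockers 1, 5, 6, and 7 (prior 1/7 each): that locker was opened and seen not to hold the prize — ruled out; weight (1/7)·0 = 0 each.
If it is in locker 2 (prior 1/7): the attendant has 15 equally likely choices, so probability 1/15; weight (1/7)·(1/15) = 1/105.
If it is in either of lockers 3 and 4 (prior 1/7 each): the attendant has 5 equally likely choices, so probability 1/5; weight (1/7)·(1/5) = 1/35 each.
The weights sum to 1/15.
So P(the prize voucher in locker 4 | the attendant opened locker 1, locker 5, locker 6, and locker 7) = (1/35) / (1/15) = 3/7.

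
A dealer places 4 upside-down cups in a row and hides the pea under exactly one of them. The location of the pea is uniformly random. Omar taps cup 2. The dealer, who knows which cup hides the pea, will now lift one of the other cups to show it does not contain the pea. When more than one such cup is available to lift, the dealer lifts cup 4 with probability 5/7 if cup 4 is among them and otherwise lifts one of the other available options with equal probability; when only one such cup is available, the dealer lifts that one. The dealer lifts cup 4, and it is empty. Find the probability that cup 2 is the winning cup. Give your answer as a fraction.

Condition on the true location of the pea.
If it is under any of cups 1, 2, and 3 (prior 1/4 each): cup 4 is available, opened with probability 5/7; weight (1/4)·(5/7) = 5/28 each.
If it is under cup 4 (prior 1/4): the dealer opened cup 4, so this case is ruled out; weight (1/4)·0 = 0.
The weights sum to 15/28.
So P(the pea under cup 2 | the dealer opened cup 4) = (5/28) / (15/28) = 1/3.

1/3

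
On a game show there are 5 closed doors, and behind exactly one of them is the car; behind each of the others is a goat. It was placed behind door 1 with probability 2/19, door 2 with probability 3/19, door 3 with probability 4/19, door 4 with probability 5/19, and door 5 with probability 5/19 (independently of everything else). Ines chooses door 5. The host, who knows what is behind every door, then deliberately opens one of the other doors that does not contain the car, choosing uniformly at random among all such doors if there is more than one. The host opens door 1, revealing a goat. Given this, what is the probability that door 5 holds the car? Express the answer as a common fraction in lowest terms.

5/21

Consider each possible location of the car in turn.
If it is behind door 1 (prior 2/19): the host opened door 1, so this case is ruled out; weight (2/19)·0 = 0.
If it is behind door 2 (prior 3/19): the host has 3 equally likely choices, so probability 1/3; weight (3/19)·(1/3) = 1/19.
If it is behind door 3 (prior 4/19): the host has 3 equally likely choices, so probability 1/3; weight (4/19)·(1/3) = 4/57.
If it is behind door 4 (prior 5/19): the host has 3 equally likely choices, so probability 1/3; weight (5/19)·(1/3) = 5/57.
If it is behind door 5 (prior 5/19): the host has 4 equally likely choices, so probability 1/4; weight (5/19)·(1/4) = 5/76.
The weights sum to 21/76.
So P(the car behind door 5 | the host opened door 1) = (5/76) / (21/76) = 5/21.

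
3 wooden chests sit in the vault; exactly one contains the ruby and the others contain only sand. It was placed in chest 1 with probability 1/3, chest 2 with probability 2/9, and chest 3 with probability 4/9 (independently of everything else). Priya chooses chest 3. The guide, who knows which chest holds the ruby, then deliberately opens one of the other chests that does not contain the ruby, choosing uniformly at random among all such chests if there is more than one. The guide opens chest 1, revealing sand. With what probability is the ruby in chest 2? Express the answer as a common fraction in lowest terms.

Condition on the true location of the ruby.
If it is in chest 1 (prior 1/3): the guide opened chest 1, so this case is ruled out; weight (1/3)·0 = 0.
If it is in chest 2 (prior 2/9): the guide has no choice, probability 1; weight (2/9)·1 = 2/9.
If it is in chest 3 (prior 4/9): the guide has 2 equally likely choices, so probability 1/2; weight (4/9)·(1/2) = 2/9.
The weights sum to 4/9.
So P(the ruby in chest 2 | the guide opened chest 1) = (2/9) / (4/9) = 1/2.

1/2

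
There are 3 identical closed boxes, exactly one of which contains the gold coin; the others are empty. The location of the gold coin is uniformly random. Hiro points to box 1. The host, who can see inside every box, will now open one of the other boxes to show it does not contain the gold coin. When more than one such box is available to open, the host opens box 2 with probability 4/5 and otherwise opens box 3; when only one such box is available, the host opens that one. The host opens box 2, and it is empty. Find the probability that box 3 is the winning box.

Condition on the true location of the gold coin.
If it is in box 1 (prior 1/3): box 2 is available, opened with probability 4/5; weight (1/3)·(4/5) = 4/15.
If it is in box 2 (prior 1/3): the host opened box 2, so this case is ruled out; weight (1/3)·0 = 0.
If it is in box 3 (prior 1/3): only box 2 is available, probability 1; weight (1/3)·1 = 1/3.
The weights sum to 3/5.
So P(the gold coin in box 3 | the host opened box 2) = (1/3) / (3/5) = 5/9.

5/9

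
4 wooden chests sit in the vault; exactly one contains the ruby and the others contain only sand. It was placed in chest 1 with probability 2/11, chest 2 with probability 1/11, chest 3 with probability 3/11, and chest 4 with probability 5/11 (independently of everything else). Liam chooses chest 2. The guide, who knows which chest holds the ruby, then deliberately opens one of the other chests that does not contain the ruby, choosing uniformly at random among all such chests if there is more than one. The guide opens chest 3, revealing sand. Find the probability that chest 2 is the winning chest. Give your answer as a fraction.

Consider each possible location of the ruby in turn.
If it is in chest 1 (prior 2/11): the guide has 2 equally likely choices, so probability 1/2; weight (2/11)·(1/2) = 1/11.
If it is in chest 2 (prior 1/11): the guide has 3 equally likely choices, so probability 1/3; weight (1/11)·(1/3) = 1/33.
If it is in chest 3 (prior 3/11): the guide opened chest 3, so this case is ruled out; weight (3/11)·0 = 0.
If it is in chest 4 (prior 5/11): the guide has 2 equally likely choices, so probability 1/2; weight (5/11)·(1/2) = 5/22.
The weights sum to 23/66.
So P(the ruby in chest 2 | the guide opened chest 3) = (1/33) / (23/66) = 2/23.

2/23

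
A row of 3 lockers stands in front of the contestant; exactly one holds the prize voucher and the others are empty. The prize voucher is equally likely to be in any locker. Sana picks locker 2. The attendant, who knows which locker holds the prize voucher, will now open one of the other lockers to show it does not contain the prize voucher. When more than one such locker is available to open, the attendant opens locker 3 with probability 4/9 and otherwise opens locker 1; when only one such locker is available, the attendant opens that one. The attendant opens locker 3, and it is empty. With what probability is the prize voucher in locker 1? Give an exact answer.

Apply Bayes' rule, conditioning on where the prize voucher actually is.
If it is in locker 1 (prior 1/3): only locker 3 is available, probability 1; weight (1/3)·1 = 1/3.
If it is in locker 2 (prior 1/3): locker 3 is available, opened with probability 4/9; weight (1/3)·(4/9) = 4/27.
If it is in locker 3 (prior 1/3): the attendant opened locker 3, so this case is ruled out; weight (1/3)·0 = 0.
The weights sum to 13/27.
So P(the prize voucher in locker 1 | the attendant opened locker 3) = (1/3) / (13/27) = 9/13.

9/13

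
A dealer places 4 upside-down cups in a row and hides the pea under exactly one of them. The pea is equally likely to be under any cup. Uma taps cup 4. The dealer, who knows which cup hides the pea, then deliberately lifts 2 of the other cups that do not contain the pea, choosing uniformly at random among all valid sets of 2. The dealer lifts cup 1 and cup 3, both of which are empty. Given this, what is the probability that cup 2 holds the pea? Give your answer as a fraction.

3/4

Consider each possible location of the pea in turn.
If it is under either of cups 1 and 3 (prior 1/4 each): that cup was opened and seen not to hold the prize — ruled out; weight (1/4)·0 = 0 each.
If it is under cup 2 (prior 1/4): the dealer has no choice, probability 1; weight (1/4)·1 = 1/4.
If it is under cup 4 (prior 1/4): the dealer has 3 equally likely choices, so probability 1/3; weight (1/4)·(1/3) = 1/12.
The weights sum to 1/3.
So P(the pea under cup 2 | the dealer opened cup 1 and cup 3) = (1/4) / (1/3) = 3/4.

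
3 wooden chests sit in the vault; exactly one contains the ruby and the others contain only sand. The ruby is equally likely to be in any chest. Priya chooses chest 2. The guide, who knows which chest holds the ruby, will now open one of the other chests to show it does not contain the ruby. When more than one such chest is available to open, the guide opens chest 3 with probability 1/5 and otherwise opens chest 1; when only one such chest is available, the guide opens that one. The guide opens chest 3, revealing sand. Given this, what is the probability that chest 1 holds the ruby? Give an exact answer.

Apply Bayes' rule, conditioning on where the ruby actually is.
If it is in chest 1 (prior 1/3): only chest 3 is available, probability 1; weight (1/3)·1 = 1/3.
If it is in chest 2 (prior 1/3): chest 3 is available, opened with probability 1/5; weight (1/3)·(1/5) = 1/15.
If it is in chest 3 (prior 1/3): the guide opened chest 3, so this case is ruled out; weight (1/3)·0 = 0.
The weights sum to 2/5.
So P(the ruby in chest 1 | the guide opened chest 3) = (1/3) / (2/5) = 5/6.

5/6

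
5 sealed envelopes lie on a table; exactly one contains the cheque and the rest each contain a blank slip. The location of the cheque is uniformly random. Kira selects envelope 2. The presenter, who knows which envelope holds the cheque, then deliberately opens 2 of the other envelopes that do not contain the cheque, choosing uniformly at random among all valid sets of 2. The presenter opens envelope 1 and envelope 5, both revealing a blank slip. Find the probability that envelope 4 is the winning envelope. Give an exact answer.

2/5

Consider each possible location of the cheque in turn.
If it is in either of envelopes 1 and 5 (prior 1/5 each): that envelope was opened and seen not to hold the prize — ruled out; weight (1/5)·0 = 0 each.
If it is in envelope 2 (prior 1/5): the presenter has 6 equally likely choices, so probability 1/6; weight (1/5)·(1/6) = 1/30.
If it is in either of envelopes 3 and 4 (prior 1/5 each): the presenter has 3 equally likely choices, so probability 1/3; weight (1/5)·(1/3) = 1/15 each.
The weights sum to 1/6.
So P(the cheque in envelope 4 | the presenter opened envelope 1 and envelope 5) = (1/15) / (1/6) = 2/5.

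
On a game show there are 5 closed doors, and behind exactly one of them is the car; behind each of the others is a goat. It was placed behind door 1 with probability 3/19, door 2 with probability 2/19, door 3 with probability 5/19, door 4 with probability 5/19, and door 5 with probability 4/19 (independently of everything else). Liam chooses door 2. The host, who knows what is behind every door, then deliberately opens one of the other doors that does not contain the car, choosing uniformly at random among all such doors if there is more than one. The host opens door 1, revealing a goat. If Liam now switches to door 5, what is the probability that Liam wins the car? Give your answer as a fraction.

Condition on the true location of the car.
If it is behind door 1 (prior 3/19): the host opened door 1, so this case is ruled out; weight (3/19)·0 = 0.
If it is behind door 2 (prior 2/19): the host has 4 equally likely choices, so probability 1/4; weight (2/19)·(1/4) = 1/38.
If it is behind either of doors 3 and 4 (prior 5/19 each): the host has 3 equally likely choices, so probability 1/3; weight (5/19)·(1/3) = 5/57 each.
If it is behind door 5 (prior 4/19): the host has 3 equally likely choices, so probability 1/3; weight (4/19)·(1/3) = 4/57.
The weights sum to 31/114.
So P(the car behind door 5 | the host opened door 1) = (4/57) / (31/114) = 8/31.

8/31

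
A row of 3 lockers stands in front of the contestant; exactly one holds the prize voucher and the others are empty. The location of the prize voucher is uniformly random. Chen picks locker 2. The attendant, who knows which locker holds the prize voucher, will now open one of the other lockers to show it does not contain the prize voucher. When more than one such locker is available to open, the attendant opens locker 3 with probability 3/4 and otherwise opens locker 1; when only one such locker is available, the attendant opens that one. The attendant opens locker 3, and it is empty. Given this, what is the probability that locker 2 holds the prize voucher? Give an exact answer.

3/7

Condition on the true location of the prize voucher.
If it is in locker 1 (prior 1/3): only locker 3 is available, probability 1; weight (1/3)·1 = 1/3.
If it is in locker 2 (prior 1/3): locker 3 is available, opened with probability 3/4; weight (1/3)·(3/4) = 1/4.
If it is in locker 3 (prior 1/3): the attendant opened locker 3, so this case is ruled out; weight (1/3)·0 = 0.
The weights sum to 7/12.
So P(the prize voucher in locker 2 | the attendant opened locker 3) = (1/4) / (7/12) = 3/7.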